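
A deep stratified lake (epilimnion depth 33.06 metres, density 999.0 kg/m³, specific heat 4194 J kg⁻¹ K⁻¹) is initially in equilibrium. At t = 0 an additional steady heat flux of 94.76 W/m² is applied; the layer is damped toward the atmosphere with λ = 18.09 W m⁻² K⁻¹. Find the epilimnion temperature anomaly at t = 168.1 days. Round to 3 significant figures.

Areal heat capacity C = ρ c_p D = 999.0 × 4194 × 33.06 = 1.39×10^8 J/(m²·K).
τ = C / λ = 1.39×10^8 / 18.09 = 7.66×10^6 s.
Equilibrium anomaly ΔT_eq = F / λ = 94.76 / 18.09 = 5.24 K.
t = 168.1 days = 1.45×10^7 s, so t/τ = 1.90.
ΔT(t) = ΔT_eq (1 − e^(−t/τ)) = 5.24 × (1 − e^−1.90) = 4.45 K.

4.45 K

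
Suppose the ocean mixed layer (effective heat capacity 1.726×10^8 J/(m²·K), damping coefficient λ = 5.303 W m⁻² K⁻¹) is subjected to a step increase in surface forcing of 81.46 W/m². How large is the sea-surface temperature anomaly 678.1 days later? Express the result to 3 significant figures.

Areal heat capacity C = 1.726×10^8 J/(m²·K) (given).
τ = C / λ = 1.73×10^8 / 5.303 = 3.25×10^7 s.
Equilibrium anomaly ΔT_eq = F / λ = 81.46 / 5.303 = 15.4 K.
t = 678.1 days = 5.86×10^7 s, so t/τ = 1.80.
ΔT(t) = ΔT_eq (1 − e^(−t/τ)) = 15.4 × (1 − e^−1.80) = 12.8 K.

12.8 K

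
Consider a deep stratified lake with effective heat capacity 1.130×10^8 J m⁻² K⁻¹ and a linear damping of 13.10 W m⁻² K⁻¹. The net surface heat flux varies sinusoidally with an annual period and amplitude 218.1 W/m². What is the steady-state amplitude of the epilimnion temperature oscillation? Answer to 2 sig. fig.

Areal heat capacity C = 1.130×10^8 J m⁻² K⁻¹ (given).
Angular frequency ω = 2π / T = 2π / 3.15×10^7 s = 1.99×10^-7 s⁻¹.
√((Cω)² + λ²) = √((22.5)² + 13.10²) = 26.0 W/(m²·K).
Amplitude A = F₀ / √((Cω)²+λ²) = 218.1 / 26.0 = 8.37 K.

8.4 K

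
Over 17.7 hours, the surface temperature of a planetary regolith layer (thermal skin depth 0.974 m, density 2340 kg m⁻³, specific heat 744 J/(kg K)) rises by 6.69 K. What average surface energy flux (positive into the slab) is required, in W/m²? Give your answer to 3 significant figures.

Areal heat capacity C = ρ c_p D = 2340 × 744 × 0.974 = 1.70×10^6 J/(m^2 K).
Required heat per unit area: Q = C ΔT = 1.70×10^6 × 6.69 = 1.13×10^7 J/m².
Flux F = Q / Δt = 1.13×10^7 / 63700 s = 178 W/m².

178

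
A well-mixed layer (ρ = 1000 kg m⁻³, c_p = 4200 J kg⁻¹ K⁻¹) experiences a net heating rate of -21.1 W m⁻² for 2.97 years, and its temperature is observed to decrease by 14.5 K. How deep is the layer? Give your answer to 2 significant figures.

Heat input Q = F Δt = -21.1 × 9.37×10^7 s = -1.98×10^9 J/m².
Required areal heat capacity C = Q / ΔT = 1.36×10^8 J/(m²·K).
Depth D = C / (ρ c_p) = 1.36×10^8 / (1000 × 4200) = 32.5 m.

32 m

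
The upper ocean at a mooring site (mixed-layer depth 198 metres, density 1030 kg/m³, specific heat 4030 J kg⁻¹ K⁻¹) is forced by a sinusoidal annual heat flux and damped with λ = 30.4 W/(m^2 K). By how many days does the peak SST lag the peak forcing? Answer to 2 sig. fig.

81 days

Areal heat capacity C = ρ c_p D = 1030 × 4030 × 198 = 8.22×10^8 J m⁻² K⁻¹.
ω = 2π / 3.15×10^7 s = 1.99×10^-7 s⁻¹.
Phase lag φ = arctan(Cω/λ) = arctan(164/30.4) = 1.39 rad.
Time lag = φ / ω = 1.39 / 1.99×10^-7 = 6.96×10^6 s = 80.6 days.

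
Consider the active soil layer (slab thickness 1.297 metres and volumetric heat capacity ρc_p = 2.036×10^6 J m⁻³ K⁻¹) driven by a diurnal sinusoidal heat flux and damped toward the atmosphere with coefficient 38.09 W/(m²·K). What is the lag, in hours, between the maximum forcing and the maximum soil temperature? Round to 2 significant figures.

5.3 hours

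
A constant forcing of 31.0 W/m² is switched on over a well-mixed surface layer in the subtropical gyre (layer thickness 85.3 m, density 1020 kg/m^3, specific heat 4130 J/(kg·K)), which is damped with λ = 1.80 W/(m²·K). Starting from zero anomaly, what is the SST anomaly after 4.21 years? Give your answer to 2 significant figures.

Areal heat capacity C = ρ c_p D = 1020 × 4130 × 85.3 = 3.59×10^8 J m⁻² K⁻¹.
τ = C / λ = 3.59×10^8 / 1.80 = 2.00×10^8 s.
Equilibrium anomaly ΔT_eq = F / λ = 31.0 / 1.80 = 17.2 K.
t = 4.21 years = 1.33×10^8 s, so t/τ = 0.666.
ΔT(t) = ΔT_eq (1 − e^(−t/τ)) = 17.2 × (1 − e^−0.666) = 8.37 K.

8.4 K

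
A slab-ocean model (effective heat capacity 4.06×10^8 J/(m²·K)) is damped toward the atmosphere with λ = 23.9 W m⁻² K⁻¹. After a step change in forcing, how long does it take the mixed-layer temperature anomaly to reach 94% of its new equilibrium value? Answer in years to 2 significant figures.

1.5 years

Areal heat capacity C = 4.06×10^8 J/(m²·K) (given).
τ = C / λ = 4.06×10^8 / 23.9 = 1.70×10^7 s.
Fraction reached: 1 − e^(−t/τ) = 0.94 ⇒ t = −τ ln(1 − 0.94) = τ × 2.81.
t = 4.78×10^7 s = 1.51 years.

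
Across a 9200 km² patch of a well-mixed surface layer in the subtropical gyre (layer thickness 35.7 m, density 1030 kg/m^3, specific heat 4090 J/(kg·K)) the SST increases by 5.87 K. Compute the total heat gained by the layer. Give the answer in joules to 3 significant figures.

Areal heat capacity C = ρ c_p D = 1030 × 4090 × 35.7 = 1.50×10^8 J/(m²·K).
Heat per unit area: q = C ΔT = 1.50×10^8 × 5.87 = 8.83×10^8 J/m².
Total heat: Q = q × A = 8.83×10^8 × (9200 × 10⁶ m²) = 8.12×10^18 J.

8.12×10^18 J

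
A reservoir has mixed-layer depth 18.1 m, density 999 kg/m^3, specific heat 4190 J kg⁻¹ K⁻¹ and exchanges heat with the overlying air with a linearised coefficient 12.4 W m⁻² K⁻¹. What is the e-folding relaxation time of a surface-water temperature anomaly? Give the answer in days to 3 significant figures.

70.7 days

Areal heat capacity C = ρ c_p D = 999 × 4190 × 18.1 = 7.58×10^7 J/(m²·K).
Relaxation time τ = C / λ = 7.58×10^7 / 12.4 = 6.11×10^6 s.
In days: 6.11×10^6 s / (86400 s/day) = 70.7 days.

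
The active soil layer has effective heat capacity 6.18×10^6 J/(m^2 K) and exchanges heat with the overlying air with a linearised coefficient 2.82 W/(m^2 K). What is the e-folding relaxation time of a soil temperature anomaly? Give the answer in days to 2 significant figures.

Areal heat capacity C = 6.18×10^6 J/(m^2 K) (given).
Relaxation time τ = C / λ = 6.18×10^6 / 2.82 = 2.19×10^6 s.
In days: 2.19×10^6 s / (86400 s/day) = 25.4 days.

25 days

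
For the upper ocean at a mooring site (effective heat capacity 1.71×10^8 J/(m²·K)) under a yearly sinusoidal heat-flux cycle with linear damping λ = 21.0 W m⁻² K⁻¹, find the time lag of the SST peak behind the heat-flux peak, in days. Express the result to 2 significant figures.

59 days

Areal heat capacity C = 1.71×10^8 J/(m²·K) (given).
ω = 2π / 3.15×10^7 s = 1.99×10^-7 s⁻¹.
Phase lag φ = arctan(Cω/λ) = arctan(34.1/21.0) = 1.02 rad.
Time lag = φ / ω = 1.02 / 1.99×10^-7 = 5.11×10^6 s = 59.2 days.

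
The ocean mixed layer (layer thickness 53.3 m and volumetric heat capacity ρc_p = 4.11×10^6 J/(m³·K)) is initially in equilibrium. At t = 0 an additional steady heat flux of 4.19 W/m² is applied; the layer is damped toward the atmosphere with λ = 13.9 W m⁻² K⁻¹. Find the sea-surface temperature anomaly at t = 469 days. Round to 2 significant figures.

0.28 K

Areal heat capacity C = ρc_p × D = 4.11×10^6 × 53.3 = 2.19×10^8 J/(m²·K).
τ = C / λ = 2.19×10^8 / 13.9 = 1.58×10^7 s.
Equilibrium anomaly ΔT_eq = F / λ = 4.19 / 13.9 = 0.301 K.
t = 469 days = 4.05×10^7 s, so t/τ = 2.57.
ΔT(t) = ΔT_eq (1 − e^(−t/τ)) = 0.301 × (1 − e^−2.57) = 0.278 K.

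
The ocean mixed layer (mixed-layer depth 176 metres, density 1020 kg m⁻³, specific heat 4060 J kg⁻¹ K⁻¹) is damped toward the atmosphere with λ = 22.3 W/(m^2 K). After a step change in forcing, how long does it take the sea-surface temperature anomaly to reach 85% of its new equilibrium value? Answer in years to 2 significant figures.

2.0 years

Areal heat capacity C = ρ c_p D = 1020 × 4060 × 176 = 7.29×10^8 J/(m²·K).
τ = C / λ = 7.29×10^8 / 22.3 = 3.27×10^7 s.
Fraction reached: 1 − e^(−t/τ) = 0.85 ⇒ t = −τ ln(1 − 0.85) = τ × 1.90.
t = 6.20×10^7 s = 1.96 years.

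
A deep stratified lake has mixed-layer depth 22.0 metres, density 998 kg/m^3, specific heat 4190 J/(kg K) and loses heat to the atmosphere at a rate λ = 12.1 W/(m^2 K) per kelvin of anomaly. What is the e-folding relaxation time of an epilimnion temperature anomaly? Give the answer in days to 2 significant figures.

88 days

Areal heat capacity C = ρ c_p D = 998 × 4190 × 22.0 = 9.20×10^7 J/(m²·K).
Relaxation time τ = C / λ = 9.20×10^7 / 12.1 = 7.60×10^6 s.
In days: 7.60×10^6 s / (86400 s/day) = 88.0 days.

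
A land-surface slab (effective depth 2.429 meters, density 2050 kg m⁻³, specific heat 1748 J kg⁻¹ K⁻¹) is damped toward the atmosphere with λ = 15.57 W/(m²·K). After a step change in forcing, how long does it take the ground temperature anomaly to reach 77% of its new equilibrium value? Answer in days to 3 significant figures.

Areal heat capacity C = ρ c_p D = 2050 × 1748 × 2.429 = 8.70×10^6 J/(m^2 K).
τ = C / λ = 8.70×10^6 / 15.57 = 5.59×10^5 s.
Fraction reached: 1 − e^(−t/τ) = 0.77 ⇒ t = −τ ln(1 − 0.77) = τ × 1.47.
t = 8.22×10^5 s = 9.51 days.

9.51 days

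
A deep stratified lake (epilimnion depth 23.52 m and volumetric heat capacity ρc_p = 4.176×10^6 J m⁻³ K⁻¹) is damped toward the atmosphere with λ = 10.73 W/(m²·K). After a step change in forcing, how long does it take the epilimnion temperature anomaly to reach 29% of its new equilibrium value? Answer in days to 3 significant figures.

36.3 days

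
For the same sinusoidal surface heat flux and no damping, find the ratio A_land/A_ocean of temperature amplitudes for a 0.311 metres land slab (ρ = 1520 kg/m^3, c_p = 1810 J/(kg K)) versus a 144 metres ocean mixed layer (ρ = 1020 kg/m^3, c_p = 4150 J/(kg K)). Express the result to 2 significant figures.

710

C_ocean = 1020 × 4150 × 144 = 6.10×10^8 J/(m²·K).
C_land = 1520 × 1810 × 0.311 = 8.56×10^5 J/(m²·K).
Undamped amplitude ∝ 1/C, so A_land/A_ocean = C_ocean/C_land = 712.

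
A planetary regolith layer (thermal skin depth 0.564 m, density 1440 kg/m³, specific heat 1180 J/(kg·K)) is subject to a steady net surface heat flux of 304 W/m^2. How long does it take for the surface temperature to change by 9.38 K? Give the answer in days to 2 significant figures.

0.34 days

Areal heat capacity C = ρ c_p D = 1440 × 1180 × 0.564 = 9.58×10^5 J m⁻² K⁻¹.
Time required: Δt = C ΔT / F = 9.58×10^5 × 9.38 / 304 = 29600 s.
In days: 29600 s / (86400 s/day) = 0.342 days.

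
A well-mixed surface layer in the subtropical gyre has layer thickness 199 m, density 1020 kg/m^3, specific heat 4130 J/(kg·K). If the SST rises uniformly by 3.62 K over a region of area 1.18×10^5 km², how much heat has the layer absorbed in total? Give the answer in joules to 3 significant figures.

3.58×10^20 J

Areal heat capacity C = ρ c_p D = 1020 × 4130 × 199 = 8.38×10^8 J/(m^2 K).
Heat per unit area: q = C ΔT = 8.38×10^8 × 3.62 = 3.03×10^9 J/m².
Total heat: Q = q × A = 3.03×10^9 × (1.18×10^5 × 10⁶ m²) = 3.58×10^20 J.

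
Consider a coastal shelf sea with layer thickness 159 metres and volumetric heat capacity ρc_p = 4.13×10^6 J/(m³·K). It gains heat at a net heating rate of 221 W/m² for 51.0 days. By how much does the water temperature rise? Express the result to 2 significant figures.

1.5 K

Areal heat capacity C = ρc_p × D = 4.13×10^6 × 159 = 6.57×10^8 J m⁻² K⁻¹.
Net heat input Q = F Δt = 221 × (51.0 days × 86400 s/day) = 9.74×10^8 J/m².
ΔT = Q / C = 9.74×10^8 / 6.57×10^8 = 1.48 K.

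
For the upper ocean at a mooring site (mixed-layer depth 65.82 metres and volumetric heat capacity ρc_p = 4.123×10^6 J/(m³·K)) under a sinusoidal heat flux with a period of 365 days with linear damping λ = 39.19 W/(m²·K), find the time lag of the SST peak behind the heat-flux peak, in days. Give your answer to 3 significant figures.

Areal heat capacity C = ρc_p × D = 4.123×10^6 × 65.82 = 2.71×10^8 J/(m²·K).
ω = 2π / 3.15×10^7 s = 1.99×10^-7 s⁻¹.
Phase lag φ = arctan(Cω/λ) = arctan(54.1/39.19) = 0.944 rad.
Time lag = φ / ω = 0.944 / 1.99×10^-7 = 4.74×10^6 s = 54.8 days.

54.8 days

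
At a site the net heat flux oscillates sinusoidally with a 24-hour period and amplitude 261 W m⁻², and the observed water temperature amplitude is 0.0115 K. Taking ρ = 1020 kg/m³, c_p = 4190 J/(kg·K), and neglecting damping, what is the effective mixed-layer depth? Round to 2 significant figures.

73 m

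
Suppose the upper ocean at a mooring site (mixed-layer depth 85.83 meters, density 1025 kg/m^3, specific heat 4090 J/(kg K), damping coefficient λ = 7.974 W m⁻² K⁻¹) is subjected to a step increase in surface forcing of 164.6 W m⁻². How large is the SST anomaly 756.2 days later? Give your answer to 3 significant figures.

Areal heat capacity C = ρ c_p D = 1025 × 4090 × 85.83 = 3.60×10^8 J/(m^2 K).
τ = C / λ = 3.60×10^8 / 7.974 = 4.51×10^7 s.
Equilibrium anomaly ΔT_eq = F / λ = 164.6 / 7.974 = 20.6 K.
t = 756.2 days = 6.53×10^7 s, so t/τ = 1.45.
ΔT(t) = ΔT_eq (1 − e^(−t/τ)) = 20.6 × (1 − e^−1.45) = 15.8 K.

15.8 K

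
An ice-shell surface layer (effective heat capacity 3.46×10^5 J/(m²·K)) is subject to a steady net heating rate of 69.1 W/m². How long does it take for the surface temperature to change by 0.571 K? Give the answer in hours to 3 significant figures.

0.794 hours

Areal heat capacity C = 3.46×10^5 J/(m²·K) (given).
Time required: Δt = C ΔT / F = 3.46×10^5 × 0.571 / 69.1 = 2860 s.
In hours: 2860 s / (3600 s/hour) = 0.794 hours.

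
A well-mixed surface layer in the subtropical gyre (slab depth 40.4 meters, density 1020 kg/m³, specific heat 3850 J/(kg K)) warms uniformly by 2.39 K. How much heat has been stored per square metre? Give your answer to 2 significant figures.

3.8×10^8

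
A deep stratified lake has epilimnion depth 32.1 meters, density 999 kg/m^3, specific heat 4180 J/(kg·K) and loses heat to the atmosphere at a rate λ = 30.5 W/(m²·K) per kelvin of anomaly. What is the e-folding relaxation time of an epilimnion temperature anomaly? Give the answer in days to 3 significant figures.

50.9 days

Areal heat capacity C = ρ c_p D = 999 × 4180 × 32.1 = 1.34×10^8 J/(m^2 K).
Relaxation time τ = C / λ = 1.34×10^8 / 30.5 = 4.39×10^6 s.
In days: 4.39×10^6 s / (86400 s/day) = 50.9 days.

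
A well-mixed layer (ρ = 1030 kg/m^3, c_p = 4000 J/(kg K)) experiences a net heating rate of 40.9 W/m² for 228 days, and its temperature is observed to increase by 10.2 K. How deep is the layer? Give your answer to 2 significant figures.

19 m

Heat input Q = F Δt = 40.9 × 1.97×10^7 s = 8.06×10^8 J/m².
Required areal heat capacity C = Q / ΔT = 7.90×10^7 J/(m²·K).
Depth D = C / (ρ c_p) = 7.90×10^7 / (1030 × 4000) = 19.2 m.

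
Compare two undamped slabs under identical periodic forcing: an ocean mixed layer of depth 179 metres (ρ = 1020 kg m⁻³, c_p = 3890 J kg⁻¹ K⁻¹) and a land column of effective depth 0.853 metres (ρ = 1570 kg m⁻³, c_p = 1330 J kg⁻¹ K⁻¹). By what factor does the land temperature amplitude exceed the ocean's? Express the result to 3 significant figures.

C_ocean = 1020 × 3890 × 179 = 7.10×10^8 J/(m²·K).
C_land = 1570 × 1330 × 0.853 = 1.78×10^6 J/(m²·K).
Undamped amplitude ∝ 1/C, so A_land/A_ocean = C_ocean/C_land = 399.

399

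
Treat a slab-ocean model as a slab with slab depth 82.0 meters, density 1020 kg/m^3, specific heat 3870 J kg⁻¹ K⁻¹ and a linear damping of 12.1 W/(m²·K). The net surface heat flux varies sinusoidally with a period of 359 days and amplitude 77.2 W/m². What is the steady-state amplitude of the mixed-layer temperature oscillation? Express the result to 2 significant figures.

1.2 K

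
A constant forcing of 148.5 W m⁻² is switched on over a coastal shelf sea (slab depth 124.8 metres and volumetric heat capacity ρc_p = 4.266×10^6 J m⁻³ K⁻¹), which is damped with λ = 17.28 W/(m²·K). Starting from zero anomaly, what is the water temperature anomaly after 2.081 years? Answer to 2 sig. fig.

Areal heat capacity C = ρc_p × D = 4.266×10^6 × 124.8 = 5.32×10^8 J/(m²·K).
τ = C / λ = 5.32×10^8 / 17.28 = 3.08×10^7 s.
Equilibrium anomaly ΔT_eq = F / λ = 148.5 / 17.28 = 8.59 K.
t = 2.081 years = 6.57×10^7 s, so t/τ = 2.13.
ΔT(t) = ΔT_eq (1 − e^(−t/τ)) = 8.59 × (1 − e^−2.13) = 7.57 K.

7.6 K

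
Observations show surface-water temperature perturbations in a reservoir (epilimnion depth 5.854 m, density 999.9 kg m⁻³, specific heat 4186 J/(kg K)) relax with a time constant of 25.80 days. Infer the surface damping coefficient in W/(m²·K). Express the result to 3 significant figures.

Areal heat capacity C = ρ c_p D = 999.9 × 4186 × 5.854 = 2.45×10^7 J/(m^2 K).
τ = 25.80 days = 2.23×10^6 s.
λ = C / τ = 2.45×10^7 / 2.23×10^6 = 11.0 W/(m²·K).

11.0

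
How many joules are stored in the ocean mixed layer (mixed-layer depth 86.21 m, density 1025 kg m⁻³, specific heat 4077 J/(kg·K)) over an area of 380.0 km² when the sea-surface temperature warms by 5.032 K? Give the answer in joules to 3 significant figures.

Areal heat capacity C = ρ c_p D = 1025 × 4077 × 86.21 = 3.60×10^8 J/(m²·K).
Heat per unit area: q = C ΔT = 3.60×10^8 × 5.032 = 1.81×10^9 J/m².
Total heat: Q = q × A = 1.81×10^9 × (380.0 × 10⁶ m²) = 6.89×10^17 J.

6.89×10^17 J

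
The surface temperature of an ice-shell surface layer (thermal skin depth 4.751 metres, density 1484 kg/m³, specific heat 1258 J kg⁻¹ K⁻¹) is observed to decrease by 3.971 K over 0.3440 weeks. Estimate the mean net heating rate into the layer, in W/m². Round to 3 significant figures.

-169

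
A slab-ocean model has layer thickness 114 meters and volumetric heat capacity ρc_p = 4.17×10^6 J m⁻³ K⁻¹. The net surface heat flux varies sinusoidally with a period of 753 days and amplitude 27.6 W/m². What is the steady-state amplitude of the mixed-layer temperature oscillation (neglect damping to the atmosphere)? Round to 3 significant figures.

Areal heat capacity C = ρc_p × D = 4.17×10^6 × 114 = 4.75×10^8 J/(m^2 K).
Angular frequency ω = 2π / T = 2π / 6.51×10^7 s = 9.66×10^-8 s⁻¹.
Cω = 4.75×10^8 × 9.66×10^-8 = 45.9 W/(m²·K).
Amplitude A = F₀ / (Cω) = 27.6 / 45.9 = 0.601 K.

0.601 K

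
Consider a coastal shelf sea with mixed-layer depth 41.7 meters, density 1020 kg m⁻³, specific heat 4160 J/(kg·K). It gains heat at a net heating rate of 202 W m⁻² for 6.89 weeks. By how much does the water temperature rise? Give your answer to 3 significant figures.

4.76 K

Areal heat capacity C = ρ c_p D = 1020 × 4160 × 41.7 = 1.77×10^8 J m⁻² K⁻¹.
Net heat input Q = F Δt = 202 × (6.89 weeks × 6.048×10^5 s/week) = 8.42×10^8 J/m².
ΔT = Q / C = 8.42×10^8 / 1.77×10^8 = 4.76 K.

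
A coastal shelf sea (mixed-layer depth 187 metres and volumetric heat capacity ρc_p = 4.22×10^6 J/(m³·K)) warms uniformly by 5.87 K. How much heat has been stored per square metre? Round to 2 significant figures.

Areal heat capacity C = ρc_p × D = 4.22×10^6 × 187 = 7.89×10^8 J/(m²·K).
ΔQ = C ΔT = 7.89×10^8 × 5.87 = 4.63×10^9 J/m².

4.6×10^9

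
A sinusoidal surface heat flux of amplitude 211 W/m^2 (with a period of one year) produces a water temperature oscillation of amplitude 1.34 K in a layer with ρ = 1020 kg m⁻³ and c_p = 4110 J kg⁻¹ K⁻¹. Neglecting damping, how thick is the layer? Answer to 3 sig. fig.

ω = 2π / 3.15×10^7 s = 1.99×10^-7 s⁻¹.
Required C = F₀ / (A ω) = 211 / (1.34 × 1.99×10^-7) = 7.90×10^8 J/(m²·K).
D = C / (ρ c_p) = 7.90×10^8 / (1020 × 4110) = 189 m.

189 m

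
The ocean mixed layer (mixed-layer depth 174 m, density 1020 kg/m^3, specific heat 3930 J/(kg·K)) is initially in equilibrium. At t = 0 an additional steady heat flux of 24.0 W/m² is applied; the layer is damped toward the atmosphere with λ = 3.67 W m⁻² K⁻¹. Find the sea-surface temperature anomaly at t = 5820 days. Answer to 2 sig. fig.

6.1 K

Areal heat capacity C = ρ c_p D = 1020 × 3930 × 174 = 6.97×10^8 J/(m^2 K).
τ = C / λ = 6.97×10^8 / 3.67 = 1.90×10^8 s.
Equilibrium anomaly ΔT_eq = F / λ = 24.0 / 3.67 = 6.54 K.
t = 5820 days = 5.03×10^8 s, so t/τ = 2.65.
ΔT(t) = ΔT_eq (1 − e^(−t/τ)) = 6.54 × (1 − e^−2.65) = 6.08 K.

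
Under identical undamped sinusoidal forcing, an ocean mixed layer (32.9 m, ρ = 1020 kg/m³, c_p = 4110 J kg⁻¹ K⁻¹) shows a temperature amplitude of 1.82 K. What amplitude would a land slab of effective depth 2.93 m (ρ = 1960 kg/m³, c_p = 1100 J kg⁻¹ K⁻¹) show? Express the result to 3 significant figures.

C_ocean = 1.38×10^8 J/(m²·K); C_land = 6.32×10^6 J/(m²·K).
A ∝ 1/C ⇒ A_land = A_ocean × C_ocean/C_land = 1.82 × 21.8 = 39.7 K.

39.7 K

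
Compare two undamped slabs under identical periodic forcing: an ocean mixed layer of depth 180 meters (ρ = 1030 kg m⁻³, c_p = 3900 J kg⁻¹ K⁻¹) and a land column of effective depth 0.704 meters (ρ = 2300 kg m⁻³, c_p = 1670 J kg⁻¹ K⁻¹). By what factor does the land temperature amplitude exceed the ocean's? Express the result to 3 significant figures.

267

C_ocean = 1030 × 3900 × 180 = 7.23×10^8 J/(m²·K).
C_land = 2300 × 1670 × 0.704 = 2.70×10^6 J/(m²·K).
Undamped amplitude ∝ 1/C, so A_land/A_ocean = C_ocean/C_land = 267.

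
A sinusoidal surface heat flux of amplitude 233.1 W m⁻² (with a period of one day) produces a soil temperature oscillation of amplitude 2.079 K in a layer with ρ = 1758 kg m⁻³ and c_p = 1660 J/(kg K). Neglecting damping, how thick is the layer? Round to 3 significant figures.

0.528 m

ω = 2π / 86400 s = 7.27×10^-5 s⁻¹.
Required C = F₀ / (A ω) = 233.1 / (2.079 × 7.27×10^-5) = 1.54×10^6 J/(m²·K).
D = C / (ρ c_p) = 1.54×10^6 / (1758 × 1660) = 0.528 m.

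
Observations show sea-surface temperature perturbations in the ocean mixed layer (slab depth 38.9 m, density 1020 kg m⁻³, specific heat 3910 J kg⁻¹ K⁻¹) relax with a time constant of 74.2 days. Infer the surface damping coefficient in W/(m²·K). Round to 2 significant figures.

24

Areal heat capacity C = ρ c_p D = 1020 × 3910 × 38.9 = 1.55×10^8 J m⁻² K⁻¹.
τ = 74.2 days = 6.41×10^6 s.
λ = C / τ = 1.55×10^8 / 6.41×10^6 = 24.2 W/(m²·K).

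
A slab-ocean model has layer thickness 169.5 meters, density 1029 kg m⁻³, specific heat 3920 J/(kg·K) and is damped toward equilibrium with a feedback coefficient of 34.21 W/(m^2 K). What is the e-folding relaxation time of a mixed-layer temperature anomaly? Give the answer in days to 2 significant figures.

Areal heat capacity C = ρ c_p D = 1029 × 3920 × 169.5 = 6.84×10^8 J/(m^2 K).
Relaxation time τ = C / λ = 6.84×10^8 / 34.21 = 2.00×10^7 s.
In days: 2.00×10^7 s / (86400 s/day) = 231 days.

230 days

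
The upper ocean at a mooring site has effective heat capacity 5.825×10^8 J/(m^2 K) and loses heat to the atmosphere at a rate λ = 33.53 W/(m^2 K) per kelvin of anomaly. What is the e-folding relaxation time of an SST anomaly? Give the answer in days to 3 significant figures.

Areal heat capacity C = 5.825×10^8 J/(m^2 K) (given).
Relaxation time τ = C / λ = 5.82×10^8 / 33.53 = 1.74×10^7 s.
In days: 1.74×10^7 s / (86400 s/day) = 201 days.

201 days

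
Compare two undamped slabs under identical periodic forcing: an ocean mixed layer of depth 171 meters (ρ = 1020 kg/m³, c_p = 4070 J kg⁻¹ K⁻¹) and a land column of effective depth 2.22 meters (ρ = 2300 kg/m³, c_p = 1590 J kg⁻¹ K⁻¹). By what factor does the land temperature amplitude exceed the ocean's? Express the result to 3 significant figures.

87.4

C_ocean = 1020 × 4070 × 171 = 7.10×10^8 J/(m²·K).
C_land = 2300 × 1590 × 2.22 = 8.12×10^6 J/(m²·K).
Undamped amplitude ∝ 1/C, so A_land/A_ocean = C_ocean/C_land = 87.4.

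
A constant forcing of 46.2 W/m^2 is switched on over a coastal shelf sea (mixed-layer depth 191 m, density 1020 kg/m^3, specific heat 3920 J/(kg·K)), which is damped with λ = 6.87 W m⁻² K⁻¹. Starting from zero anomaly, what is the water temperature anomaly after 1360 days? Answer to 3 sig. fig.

4.39 K

Areal heat capacity C = ρ c_p D = 1020 × 3920 × 191 = 7.64×10^8 J m⁻² K⁻¹.
τ = C / λ = 7.64×10^8 / 6.87 = 1.11×10^8 s.
Equilibrium anomaly ΔT_eq = F / λ = 46.2 / 6.87 = 6.72 K.
t = 1360 days = 1.18×10^8 s, so t/τ = 1.06.
ΔT(t) = ΔT_eq (1 − e^(−t/τ)) = 6.72 × (1 − e^−1.06) = 4.39 K.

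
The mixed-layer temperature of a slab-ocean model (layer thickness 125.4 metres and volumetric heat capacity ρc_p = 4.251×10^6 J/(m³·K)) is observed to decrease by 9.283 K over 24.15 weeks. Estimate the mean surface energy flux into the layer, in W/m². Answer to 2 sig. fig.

Areal heat capacity C = ρc_p × D = 4.251×10^6 × 125.4 = 5.33×10^8 J/(m^2 K).
Required heat per unit area: Q = C ΔT = 5.33×10^8 × -9.283 = -4.95×10^9 J/m².
Flux F = Q / Δt = -4.95×10^9 / 1.46×10^7 s = -339 W/m².

-340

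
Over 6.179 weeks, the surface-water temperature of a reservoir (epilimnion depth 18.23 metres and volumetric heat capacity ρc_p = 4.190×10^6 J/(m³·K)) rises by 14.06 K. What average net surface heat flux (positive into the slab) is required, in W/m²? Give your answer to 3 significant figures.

287

Areal heat capacity C = ρc_p × D = 4.190×10^6 × 18.23 = 7.64×10^7 J m⁻² K⁻¹.
Required heat per unit area: Q = C ΔT = 7.64×10^7 × 14.06 = 1.07×10^9 J/m².
Flux F = Q / Δt = 1.07×10^9 / 3.74×10^6 s = 287 W/m².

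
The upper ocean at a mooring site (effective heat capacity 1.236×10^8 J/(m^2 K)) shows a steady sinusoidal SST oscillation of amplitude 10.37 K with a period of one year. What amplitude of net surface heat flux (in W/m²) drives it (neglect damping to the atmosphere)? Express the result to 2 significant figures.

Areal heat capacity C = 1.236×10^8 J/(m^2 K) (given).
ω = 2π / 3.15×10^7 s = 1.99×10^-7 s⁻¹.
Cω = 1.24×10^8 × 1.99×10^-7 = 24.6 W/(m²·K).
F₀ = A × Cω = 10.37 × 24.6 = 255 W/m².

260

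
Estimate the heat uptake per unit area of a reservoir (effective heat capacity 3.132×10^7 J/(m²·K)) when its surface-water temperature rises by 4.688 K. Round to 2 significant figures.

1.5×10^8

Areal heat capacity C = 3.132×10^7 J/(m²·K) (given).
ΔQ = C ΔT = 3.13×10^7 × 4.688 = 1.47×10^8 J/m².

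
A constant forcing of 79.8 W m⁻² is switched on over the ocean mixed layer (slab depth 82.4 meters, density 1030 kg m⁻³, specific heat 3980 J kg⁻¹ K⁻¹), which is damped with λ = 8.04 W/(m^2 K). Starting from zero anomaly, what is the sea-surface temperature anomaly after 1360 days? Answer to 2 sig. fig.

Areal heat capacity C = ρ c_p D = 1030 × 3980 × 82.4 = 3.38×10^8 J/(m^2 K).
τ = C / λ = 3.38×10^8 / 8.04 = 4.20×10^7 s.
Equilibrium anomaly ΔT_eq = F / λ = 79.8 / 8.04 = 9.93 K.
t = 1360 days = 1.18×10^8 s, so t/τ = 2.80.
ΔT(t) = ΔT_eq (1 − e^(−t/τ)) = 9.93 × (1 − e^−2.80) = 9.32 K.

9.3 K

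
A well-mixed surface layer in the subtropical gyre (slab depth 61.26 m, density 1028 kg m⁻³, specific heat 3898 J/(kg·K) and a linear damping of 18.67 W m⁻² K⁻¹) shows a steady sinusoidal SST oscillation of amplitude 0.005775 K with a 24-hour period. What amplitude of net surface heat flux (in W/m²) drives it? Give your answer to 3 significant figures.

103

Areal heat capacity C = ρ c_p D = 1028 × 3898 × 61.26 = 2.45×10^8 J/(m^2 K).
ω = 2π / 86400 s = 7.27×10^-5 s⁻¹.
√((Cω)² + λ²) = √((17900)² + 18.67²) = 17900 W/(m²·K).
F₀ = A × √((Cω)²+λ²) = 0.005775 × 17900 = 103 W/m².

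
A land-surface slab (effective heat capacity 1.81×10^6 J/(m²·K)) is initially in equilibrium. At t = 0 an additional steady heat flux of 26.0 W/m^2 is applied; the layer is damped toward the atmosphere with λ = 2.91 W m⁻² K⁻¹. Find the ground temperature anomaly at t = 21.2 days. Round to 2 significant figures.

Areal heat capacity C = 1.81×10^6 J/(m²·K) (given).
τ = C / λ = 1.81×10^6 / 2.91 = 6.22×10^5 s.
Equilibrium anomaly ΔT_eq = F / λ = 26.0 / 2.91 = 8.93 K.
t = 21.2 days = 1.83×10^6 s, so t/τ = 2.94.
ΔT(t) = ΔT_eq (1 − e^(−t/τ)) = 8.93 × (1 − e^−2.94) = 8.46 K.

8.5 K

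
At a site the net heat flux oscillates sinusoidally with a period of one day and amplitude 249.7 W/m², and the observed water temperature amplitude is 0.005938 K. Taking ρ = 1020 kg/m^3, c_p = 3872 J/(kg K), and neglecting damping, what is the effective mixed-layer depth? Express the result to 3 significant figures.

146 m

ω = 2π / 86400 s = 7.27×10^-5 s⁻¹.
Required C = F₀ / (A ω) = 249.7 / (0.005938 × 7.27×10^-5) = 5.78×10^8 J/(m²·K).
D = C / (ρ c_p) = 5.78×10^8 / (1020 × 3872) = 146 m.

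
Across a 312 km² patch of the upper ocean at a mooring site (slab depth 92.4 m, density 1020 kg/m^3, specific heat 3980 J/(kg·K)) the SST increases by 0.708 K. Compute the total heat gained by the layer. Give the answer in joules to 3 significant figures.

8.29×10^16 J

Areal heat capacity C = ρ c_p D = 1020 × 3980 × 92.4 = 3.75×10^8 J m⁻² K⁻¹.
Heat per unit area: q = C ΔT = 3.75×10^8 × 0.708 = 2.66×10^8 J/m².
Total heat: Q = q × A = 2.66×10^8 × (312 × 10⁶ m²) = 8.29×10^16 J.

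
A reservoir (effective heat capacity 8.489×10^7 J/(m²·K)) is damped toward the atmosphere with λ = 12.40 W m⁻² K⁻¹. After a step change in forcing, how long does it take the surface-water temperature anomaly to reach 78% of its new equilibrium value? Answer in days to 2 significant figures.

120 days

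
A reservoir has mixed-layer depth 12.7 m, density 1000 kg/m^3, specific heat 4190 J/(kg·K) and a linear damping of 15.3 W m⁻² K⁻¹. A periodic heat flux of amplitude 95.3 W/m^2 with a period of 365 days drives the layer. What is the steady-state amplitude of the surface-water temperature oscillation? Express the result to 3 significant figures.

5.12 K

Areal heat capacity C = ρ c_p D = 1000 × 4190 × 12.7 = 5.32×10^7 J/(m^2 K).
Angular frequency ω = 2π / T = 2π / 3.15×10^7 s = 1.99×10^-7 s⁻¹.
√((Cω)² + λ²) = √((10.6)² + 15.3²) = 18.6 W/(m²·K).
Amplitude A = F₀ / √((Cω)²+λ²) = 95.3 / 18.6 = 5.12 K.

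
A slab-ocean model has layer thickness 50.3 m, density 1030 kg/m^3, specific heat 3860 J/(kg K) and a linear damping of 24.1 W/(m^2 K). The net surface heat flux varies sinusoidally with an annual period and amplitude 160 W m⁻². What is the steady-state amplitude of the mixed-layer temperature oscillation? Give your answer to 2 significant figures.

Areal heat capacity C = ρ c_p D = 1030 × 3860 × 50.3 = 2.00×10^8 J/(m^2 K).
Angular frequency ω = 2π / T = 2π / 3.15×10^7 s = 1.99×10^-7 s⁻¹.
√((Cω)² + λ²) = √((39.8)² + 24.1²) = 46.6 W/(m²·K).
Amplitude A = F₀ / √((Cω)²+λ²) = 160 / 46.6 = 3.44 K.

3.4 K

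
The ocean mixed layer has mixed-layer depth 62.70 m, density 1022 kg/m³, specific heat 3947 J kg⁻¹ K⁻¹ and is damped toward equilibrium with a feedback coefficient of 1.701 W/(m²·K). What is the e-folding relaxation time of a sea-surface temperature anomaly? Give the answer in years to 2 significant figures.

4.7 years

Areal heat capacity C = ρ c_p D = 1022 × 3947 × 62.70 = 2.53×10^8 J m⁻² K⁻¹.
Relaxation time τ = C / λ = 2.53×10^8 / 1.701 = 1.49×10^8 s.
In years: 1.49×10^8 s / (3.156×10^7 s/year) = 4.71 years.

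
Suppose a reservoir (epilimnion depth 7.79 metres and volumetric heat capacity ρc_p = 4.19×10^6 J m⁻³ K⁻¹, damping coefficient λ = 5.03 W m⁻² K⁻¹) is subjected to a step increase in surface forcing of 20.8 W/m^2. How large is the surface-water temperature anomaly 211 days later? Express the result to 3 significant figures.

Areal heat capacity C = ρc_p × D = 4.19×10^6 × 7.79 = 3.26×10^7 J m⁻² K⁻¹.
τ = C / λ = 3.26×10^7 / 5.03 = 6.49×10^6 s.
Equilibrium anomaly ΔT_eq = F / λ = 20.8 / 5.03 = 4.14 K.
t = 211 days = 1.82×10^7 s, so t/τ = 2.81.
ΔT(t) = ΔT_eq (1 − e^(−t/τ)) = 4.14 × (1 − e^−2.81) = 3.89 K.

3.89 K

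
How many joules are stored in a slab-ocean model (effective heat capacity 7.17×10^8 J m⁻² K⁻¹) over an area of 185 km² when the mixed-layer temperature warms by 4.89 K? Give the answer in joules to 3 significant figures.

Areal heat capacity C = 7.17×10^8 J m⁻² K⁻¹ (given).
Heat per unit area: q = C ΔT = 7.17×10^8 × 4.89 = 3.51×10^9 J/m².
Total heat: Q = q × A = 3.51×10^9 × (185 × 10⁶ m²) = 6.49×10^17 J.

6.49×10^17 J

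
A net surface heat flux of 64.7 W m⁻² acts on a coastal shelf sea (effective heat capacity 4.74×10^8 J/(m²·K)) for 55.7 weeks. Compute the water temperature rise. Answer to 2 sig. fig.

Areal heat capacity C = 4.74×10^8 J/(m²·K) (given).
Net heat input Q = F Δt = 64.7 × (55.7 weeks × 6.048×10^5 s/week) = 2.18×10^9 J/m².
ΔT = Q / C = 2.18×10^9 / 4.74×10^8 = 4.60 K.

4.6 K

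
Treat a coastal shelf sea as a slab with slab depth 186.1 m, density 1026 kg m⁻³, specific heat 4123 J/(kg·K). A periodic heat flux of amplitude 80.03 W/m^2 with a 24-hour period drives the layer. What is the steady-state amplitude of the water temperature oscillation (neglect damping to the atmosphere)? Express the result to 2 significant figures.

Areal heat capacity C = ρ c_p D = 1026 × 4123 × 186.1 = 7.87×10^8 J/(m²·K).
Angular frequency ω = 2π / T = 2π / 86400 s = 7.27×10^-5 s⁻¹.
Cω = 7.87×10^8 × 7.27×10^-5 = 57200 W/(m²·K).
Amplitude A = F₀ / (Cω) = 80.03 / 57200 = 0.00140 K.

0.0014 K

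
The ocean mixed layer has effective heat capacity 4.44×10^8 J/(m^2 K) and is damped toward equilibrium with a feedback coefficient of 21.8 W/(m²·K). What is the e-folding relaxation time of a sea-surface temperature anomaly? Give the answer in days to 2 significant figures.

Areal heat capacity C = 4.44×10^8 J/(m^2 K) (given).
Relaxation time τ = C / λ = 4.44×10^8 / 21.8 = 2.04×10^7 s.
In days: 2.04×10^7 s / (86400 s/day) = 236 days.

240 days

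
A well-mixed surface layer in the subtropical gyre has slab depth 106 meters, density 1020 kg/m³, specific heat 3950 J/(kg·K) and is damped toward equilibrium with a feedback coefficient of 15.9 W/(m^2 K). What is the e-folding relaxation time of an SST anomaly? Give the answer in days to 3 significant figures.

Areal heat capacity C = ρ c_p D = 1020 × 3950 × 106 = 4.27×10^8 J/(m²·K).
Relaxation time τ = C / λ = 4.27×10^8 / 15.9 = 2.69×10^7 s.
In days: 2.69×10^7 s / (86400 s/day) = 311 days.

311 days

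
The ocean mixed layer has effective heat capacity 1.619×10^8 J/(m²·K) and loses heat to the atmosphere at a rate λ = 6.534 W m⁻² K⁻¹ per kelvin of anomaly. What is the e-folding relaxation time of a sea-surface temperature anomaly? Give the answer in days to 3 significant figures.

Areal heat capacity C = 1.619×10^8 J/(m²·K) (given).
Relaxation time τ = C / λ = 1.62×10^8 / 6.534 = 2.48×10^7 s.
In days: 2.48×10^7 s / (86400 s/day) = 287 days.

287 days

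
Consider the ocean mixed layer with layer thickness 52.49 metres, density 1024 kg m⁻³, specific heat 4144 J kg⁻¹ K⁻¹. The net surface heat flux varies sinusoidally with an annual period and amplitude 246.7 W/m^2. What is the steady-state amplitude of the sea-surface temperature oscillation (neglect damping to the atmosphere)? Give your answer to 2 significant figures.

Areal heat capacity C = ρ c_p D = 1024 × 4144 × 52.49 = 2.23×10^8 J m⁻² K⁻¹.
Angular frequency ω = 2π / T = 2π / 3.15×10^7 s = 1.99×10^-7 s⁻¹.
Cω = 2.23×10^8 × 1.99×10^-7 = 44.4 W/(m²·K).
Amplitude A = F₀ / (Cω) = 246.7 / 44.4 = 5.56 K.

5.6 K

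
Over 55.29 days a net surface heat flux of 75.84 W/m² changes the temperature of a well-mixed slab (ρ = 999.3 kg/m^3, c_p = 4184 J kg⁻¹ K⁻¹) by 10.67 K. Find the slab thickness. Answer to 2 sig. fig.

Heat input Q = F Δt = 75.84 × 4.78×10^6 s = 3.62×10^8 J/m².
Required areal heat capacity C = Q / ΔT = 3.40×10^7 J/(m²·K).
Depth D = C / (ρ c_p) = 3.40×10^7 / (999.3 × 4184) = 8.12 m.

8.1 m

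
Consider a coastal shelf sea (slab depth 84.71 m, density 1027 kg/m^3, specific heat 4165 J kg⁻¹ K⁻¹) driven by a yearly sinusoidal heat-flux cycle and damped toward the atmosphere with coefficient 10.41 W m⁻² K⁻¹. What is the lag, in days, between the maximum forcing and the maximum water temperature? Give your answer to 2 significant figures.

Areal heat capacity C = ρ c_p D = 1027 × 4165 × 84.71 = 3.62×10^8 J/(m²·K).
ω = 2π / 3.15×10^7 s = 1.99×10^-7 s⁻¹.
Phase lag φ = arctan(Cω/λ) = arctan(72.2/10.41) = 1.43 rad.
Time lag = φ / ω = 1.43 / 1.99×10^-7 = 7.17×10^6 s = 82.9 days.

83 days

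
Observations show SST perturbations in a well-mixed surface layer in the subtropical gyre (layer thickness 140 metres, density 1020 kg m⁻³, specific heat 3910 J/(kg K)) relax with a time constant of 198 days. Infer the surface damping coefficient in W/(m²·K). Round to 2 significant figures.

Areal heat capacity C = ρ c_p D = 1020 × 3910 × 140 = 5.58×10^8 J m⁻² K⁻¹.
τ = 198 days = 1.71×10^7 s.
λ = C / τ = 5.58×10^8 / 1.71×10^7 = 32.6 W/(m²·K).

33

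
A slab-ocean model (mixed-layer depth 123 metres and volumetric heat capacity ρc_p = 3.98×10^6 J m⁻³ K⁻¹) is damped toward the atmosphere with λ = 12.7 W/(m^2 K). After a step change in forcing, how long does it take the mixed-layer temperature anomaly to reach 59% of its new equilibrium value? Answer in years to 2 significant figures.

1.1 years

Areal heat capacity C = ρc_p × D = 3.98×10^6 × 123 = 4.90×10^8 J m⁻² K⁻¹.
τ = C / λ = 4.90×10^8 / 12.7 = 3.85×10^7 s.
Fraction reached: 1 − e^(−t/τ) = 0.59 ⇒ t = −τ ln(1 − 0.59) = τ × 0.892.
t = 3.44×10^7 s = 1.09 years.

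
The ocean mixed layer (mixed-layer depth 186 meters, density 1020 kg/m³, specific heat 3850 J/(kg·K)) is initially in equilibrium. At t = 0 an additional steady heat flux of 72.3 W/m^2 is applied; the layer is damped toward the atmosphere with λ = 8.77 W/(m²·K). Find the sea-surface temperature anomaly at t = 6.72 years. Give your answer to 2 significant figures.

Areal heat capacity C = ρ c_p D = 1020 × 3850 × 186 = 7.30×10^8 J m⁻² K⁻¹.
τ = C / λ = 7.30×10^8 / 8.77 = 8.33×10^7 s.
Equilibrium anomaly ΔT_eq = F / λ = 72.3 / 8.77 = 8.24 K.
t = 6.72 years = 2.12×10^8 s, so t/τ = 2.55.
ΔT(t) = ΔT_eq (1 − e^(−t/τ)) = 8.24 × (1 − e^−2.55) = 7.60 K.

7.6 K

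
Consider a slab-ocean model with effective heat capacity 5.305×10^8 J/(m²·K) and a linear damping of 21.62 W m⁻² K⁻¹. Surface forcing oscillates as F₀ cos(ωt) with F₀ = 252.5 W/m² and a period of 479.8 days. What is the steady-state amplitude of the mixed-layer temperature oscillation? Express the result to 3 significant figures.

3.03 K

Areal heat capacity C = 5.305×10^8 J/(m²·K) (given).
Angular frequency ω = 2π / T = 2π / 4.15×10^7 s = 1.52×10^-7 s⁻¹.
√((Cω)² + λ²) = √((80.4)² + 21.62²) = 83.3 W/(m²·K).
Amplitude A = F₀ / √((Cω)²+λ²) = 252.5 / 83.3 = 3.03 K.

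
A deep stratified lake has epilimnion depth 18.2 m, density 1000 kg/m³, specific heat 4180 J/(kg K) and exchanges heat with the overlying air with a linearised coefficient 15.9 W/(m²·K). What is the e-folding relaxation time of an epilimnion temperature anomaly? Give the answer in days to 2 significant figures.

Areal heat capacity C = ρ c_p D = 1000 × 4180 × 18.2 = 7.61×10^7 J m⁻² K⁻¹.
Relaxation time τ = C / λ = 7.61×10^7 / 15.9 = 4.78×10^6 s.
In days: 4.78×10^6 s / (86400 s/day) = 55.4 days.

55 days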